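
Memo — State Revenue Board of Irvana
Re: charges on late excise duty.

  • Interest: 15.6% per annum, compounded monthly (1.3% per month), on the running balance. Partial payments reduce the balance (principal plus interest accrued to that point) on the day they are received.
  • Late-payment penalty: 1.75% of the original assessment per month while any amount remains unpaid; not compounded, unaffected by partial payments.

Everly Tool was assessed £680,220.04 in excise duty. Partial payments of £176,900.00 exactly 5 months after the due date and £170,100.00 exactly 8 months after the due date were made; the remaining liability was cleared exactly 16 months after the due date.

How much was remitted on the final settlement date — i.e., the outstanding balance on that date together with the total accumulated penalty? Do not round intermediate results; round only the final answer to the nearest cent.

£634,312.26

Balance at month 5: £680,220.0400 × (1 + 0.013)^5 = £725,598.9563…
After £176,900.00 payment: £725,598.9563… − £176,900.00 = £548,698.9563…
Balance at month 8: £548,698.9563… × (1 + 0.013)^3 = £570,377.6115…
After £170,100.00 payment: £570,377.6115… − £170,100.00 = £400,277.6115…
Balance at month 16: £400,277.6115… × (1 + 0.013)^8 = £443,850.6523…
Penalty: 16 × 1.75% × £680,220.04 = £190,461.61…
Final settlement = outstanding balance + penalty = £443,850.6523… + £190,461.61… = £634,312.26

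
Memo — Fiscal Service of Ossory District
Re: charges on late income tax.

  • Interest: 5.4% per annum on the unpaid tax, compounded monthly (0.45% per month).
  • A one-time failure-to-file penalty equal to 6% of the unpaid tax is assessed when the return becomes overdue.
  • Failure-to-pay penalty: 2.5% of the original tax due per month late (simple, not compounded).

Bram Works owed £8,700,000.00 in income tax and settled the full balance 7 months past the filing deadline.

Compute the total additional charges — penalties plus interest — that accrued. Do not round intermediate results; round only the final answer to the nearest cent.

Failure-to-file penalty: 6% × £8,700,000.00 = £522,000.00
Failure-to-pay penalty = 2.5% × £8,700,000.00 × 7 mo = £1,522,500.00
Interest: £8,700,000.00 × ((1 + 0.0045)^7 − 1) = £8,700,000.00 × 0.0319285… = £277,777.5478…
Penalties + interest = £2,044,500.0000 + £277,777.5478… = £2,322,277.55

£2,322,277.55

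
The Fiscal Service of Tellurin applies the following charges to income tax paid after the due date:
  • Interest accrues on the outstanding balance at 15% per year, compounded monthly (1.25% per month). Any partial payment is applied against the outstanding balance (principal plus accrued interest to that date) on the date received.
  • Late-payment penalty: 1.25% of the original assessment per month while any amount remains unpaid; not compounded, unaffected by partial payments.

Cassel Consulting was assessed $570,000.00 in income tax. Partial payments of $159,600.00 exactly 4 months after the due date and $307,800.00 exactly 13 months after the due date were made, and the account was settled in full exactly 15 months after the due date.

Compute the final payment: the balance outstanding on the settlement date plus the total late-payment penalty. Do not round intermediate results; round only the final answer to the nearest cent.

$295,115.24

Balance at month 4: $570,000.0000 × (1 + 0.0125)^4 = $599,038.8420…
After $159,600.00 payment: $599,038.8420… − $159,600.00 = $439,438.8420…
Balance at month 13: $439,438.8420… × (1 + 0.0125)^9 = $491,421.0195…
After $307,800.00 payment: $491,421.0195… − $307,800.00 = $183,621.0195…
Balance at month 15: $183,621.0195… × (1 + 0.0125)^2 = $188,240.2358…
Penalty: 15 × 1.25% × $570,000.00 = $106,875.00
Final settlement = outstanding balance + penalty = $188,240.2358… + $106,875.00 = $295,115.24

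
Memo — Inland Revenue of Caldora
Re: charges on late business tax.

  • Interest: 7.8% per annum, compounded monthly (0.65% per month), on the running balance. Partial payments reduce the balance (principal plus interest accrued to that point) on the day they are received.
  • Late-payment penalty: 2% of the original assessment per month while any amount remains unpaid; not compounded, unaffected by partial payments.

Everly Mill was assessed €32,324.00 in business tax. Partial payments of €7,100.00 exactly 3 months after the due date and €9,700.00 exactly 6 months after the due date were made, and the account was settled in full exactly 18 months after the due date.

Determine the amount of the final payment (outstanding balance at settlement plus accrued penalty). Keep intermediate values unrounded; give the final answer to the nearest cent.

€29,650.03

Balance at month 3: €32,324.0000 × (1 + 0.0065)^3 = €32,958.4239…
After €7,100.00 payment: €32,958.4239… − €7,100.00 = €25,858.4239…
Balance at month 6: €25,858.4239… × (1 + 0.0065)^3 = €26,365.9479…
After €9,700.00 payment: €26,365.9479… − €9,700.00 = €16,665.9479…
Balance at month 18: €16,665.9479… × (1 + 0.0065)^12 = €18,013.3866…
Penalty: 18 × 2% × €32,324.00 = €11,636.64
Final settlement = outstanding balance + penalty = €18,013.3866… + €11,636.64 = €29,650.03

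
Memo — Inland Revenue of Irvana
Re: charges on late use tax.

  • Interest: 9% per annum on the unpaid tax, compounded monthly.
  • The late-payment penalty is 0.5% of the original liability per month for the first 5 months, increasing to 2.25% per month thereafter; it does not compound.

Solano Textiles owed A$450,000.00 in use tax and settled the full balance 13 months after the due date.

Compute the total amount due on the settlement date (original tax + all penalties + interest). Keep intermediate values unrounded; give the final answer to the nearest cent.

A$588,154.70

Penalty, months 1–5: 5 × 0.5% × A$450,000.00 = A$11,250.00
Penalty, months 6–13: 8 × 2.25% × A$450,000.00 = A$81,000.00
Interest (9%/yr ÷ 12 = 0.75%/month): A$450,000.00 × ((1 + 0.0075)^13 − 1) = A$45,904.7022…
Total = A$450,000.00 + A$92,250.0000 + A$45,904.7022… = A$588,154.70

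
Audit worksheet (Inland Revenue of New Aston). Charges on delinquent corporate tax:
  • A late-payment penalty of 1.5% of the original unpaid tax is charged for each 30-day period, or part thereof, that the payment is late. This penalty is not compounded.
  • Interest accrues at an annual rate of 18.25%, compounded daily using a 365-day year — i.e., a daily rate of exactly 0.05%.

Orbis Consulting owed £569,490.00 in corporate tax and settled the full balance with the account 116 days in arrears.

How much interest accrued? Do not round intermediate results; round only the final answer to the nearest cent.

Interest: £569,490.00 × ((1 + 0.0005)^116 − 1) = £569,490.00 × 0.05969964… = £33,998.3452…

£33,998.35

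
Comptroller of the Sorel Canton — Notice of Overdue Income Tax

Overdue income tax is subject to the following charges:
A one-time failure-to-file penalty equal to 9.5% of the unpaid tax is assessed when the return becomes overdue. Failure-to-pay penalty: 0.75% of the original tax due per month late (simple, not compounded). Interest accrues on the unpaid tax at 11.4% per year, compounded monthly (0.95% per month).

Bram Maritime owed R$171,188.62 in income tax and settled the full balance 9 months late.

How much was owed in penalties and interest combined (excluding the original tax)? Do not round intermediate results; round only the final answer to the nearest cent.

Failure-to-file penalty: 9.5% × R$171,188.62 = R$16,262.92…
Failure-to-pay penalty = 0.75% × R$171,188.62 × 9 mo = R$11,555.23…
Interest: R$171,188.62 × ((1 + 0.0095)^9 − 1) = R$171,188.62 × 0.0888221… = R$15,205.3251…
Penalties + interest = R$27,818.1508… + R$15,205.3251… = R$43,023.48

R$43,023.48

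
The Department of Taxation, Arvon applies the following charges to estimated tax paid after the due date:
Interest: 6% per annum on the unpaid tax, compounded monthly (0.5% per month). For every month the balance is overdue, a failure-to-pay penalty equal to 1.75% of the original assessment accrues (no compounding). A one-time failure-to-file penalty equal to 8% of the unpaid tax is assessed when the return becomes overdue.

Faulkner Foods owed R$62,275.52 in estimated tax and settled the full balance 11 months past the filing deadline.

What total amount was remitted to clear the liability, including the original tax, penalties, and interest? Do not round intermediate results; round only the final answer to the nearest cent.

R$82,757.68

Failure-to-file penalty: 8% × R$62,275.52 = R$4,982.04…
Failure-to-pay penalty = 1.75% × R$62,275.52 × 11 mo = R$11,988.04…
Interest: R$62,275.52 × ((1 + 0.005)^11 − 1) = R$62,275.52 × 0.0563958… = R$3,512.0798…
Total = R$62,275.52 + R$16,970.0792 + R$3,512.0798… = R$82,757.68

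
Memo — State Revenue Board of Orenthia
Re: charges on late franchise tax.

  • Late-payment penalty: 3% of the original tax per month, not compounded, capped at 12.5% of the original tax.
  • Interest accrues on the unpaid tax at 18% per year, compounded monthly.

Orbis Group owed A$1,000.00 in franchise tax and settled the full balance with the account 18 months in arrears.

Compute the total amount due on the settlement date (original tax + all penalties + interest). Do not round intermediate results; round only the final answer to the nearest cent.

Penalty (uncapped): 18 × 3% × A$1,000.00 = A$540.00; cap = 12.5% × A$1,000.00 = A$125.00 → penalty = A$125.00
Interest (18%/yr ÷ 12 = 1.5%/month): A$1,000.00 × ((1 + 0.015)^18 − 1) = A$307.3406…
Total = A$1,000.00 + A$125.0000 + A$307.3406… = A$1,432.34

A$1,432.34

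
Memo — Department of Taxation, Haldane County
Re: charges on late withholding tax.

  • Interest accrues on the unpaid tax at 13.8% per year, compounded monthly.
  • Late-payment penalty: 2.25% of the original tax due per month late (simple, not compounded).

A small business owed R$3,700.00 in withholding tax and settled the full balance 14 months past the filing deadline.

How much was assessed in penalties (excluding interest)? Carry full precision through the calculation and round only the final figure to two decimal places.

Late-payment penalty: 14 × 2.25% × R$3,700.00 = R$1,165.50

R$1,165.50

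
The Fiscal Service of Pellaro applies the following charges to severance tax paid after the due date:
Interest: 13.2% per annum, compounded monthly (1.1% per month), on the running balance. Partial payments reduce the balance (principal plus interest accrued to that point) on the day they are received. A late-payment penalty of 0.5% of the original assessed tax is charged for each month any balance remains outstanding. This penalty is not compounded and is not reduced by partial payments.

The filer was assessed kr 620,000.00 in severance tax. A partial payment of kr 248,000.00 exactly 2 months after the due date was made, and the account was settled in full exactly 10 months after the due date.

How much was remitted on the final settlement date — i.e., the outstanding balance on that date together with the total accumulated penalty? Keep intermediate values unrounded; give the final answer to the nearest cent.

kr 451,993.89

Balance at month 2: kr 620,000.0000 × (1 + 0.011)^2 = kr 633,715.0200
After kr 248,000.00 payment: kr 633,715.0200 − kr 248,000.00 = kr 385,715.0200
Balance at month 10: kr 385,715.0200 × (1 + 0.011)^8 = kr 420,993.8927…
Penalty: 10 × 0.5% × kr 620,000.00 = kr 31,000.00
Final settlement = outstanding balance + penalty = kr 420,993.8927… + kr 31,000.00 = kr 451,993.89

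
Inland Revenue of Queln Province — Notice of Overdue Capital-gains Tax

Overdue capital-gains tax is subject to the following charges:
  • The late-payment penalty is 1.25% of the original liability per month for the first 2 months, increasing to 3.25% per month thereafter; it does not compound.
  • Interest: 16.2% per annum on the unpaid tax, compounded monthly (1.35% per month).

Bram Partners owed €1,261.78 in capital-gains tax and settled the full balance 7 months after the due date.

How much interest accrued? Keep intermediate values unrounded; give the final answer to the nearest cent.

€124.18

Interest: €1,261.78 × ((1 + 0.0135)^7 − 1) = €1,261.78 × 0.0984145… = €124.1775…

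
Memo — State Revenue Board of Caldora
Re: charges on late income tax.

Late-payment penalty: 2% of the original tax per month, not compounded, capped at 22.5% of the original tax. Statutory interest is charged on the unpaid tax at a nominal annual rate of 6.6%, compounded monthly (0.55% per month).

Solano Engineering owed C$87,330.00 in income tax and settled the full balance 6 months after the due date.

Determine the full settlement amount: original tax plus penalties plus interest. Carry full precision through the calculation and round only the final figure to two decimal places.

Penalty: 6 × 2% × C$87,330.00 = C$10,479.60 (below the 22.5% cap of C$19,649.25)
Interest: C$87,330.00 × ((1 + 0.0055)^6 − 1) = C$87,330.00 × 0.0334571… = C$2,921.8078…
Total = C$87,330.00 + C$10,479.6000 + C$2,921.8078… = C$100,731.41

C$100,731.41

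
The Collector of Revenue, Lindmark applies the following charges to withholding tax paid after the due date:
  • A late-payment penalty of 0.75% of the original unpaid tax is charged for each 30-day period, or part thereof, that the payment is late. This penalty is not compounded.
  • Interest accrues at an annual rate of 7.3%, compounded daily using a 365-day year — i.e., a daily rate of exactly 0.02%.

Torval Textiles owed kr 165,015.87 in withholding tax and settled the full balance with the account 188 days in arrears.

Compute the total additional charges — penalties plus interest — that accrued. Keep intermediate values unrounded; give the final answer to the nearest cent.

Penalty periods: ⌈188/30⌉ = 7; penalty = 7 × 0.75% × kr 165,015.87 = kr 8,663.33…
Interest: kr 165,015.87 × ((1 + 0.0002)^188 − 1) = kr 165,015.87 × 0.03831192… = kr 6,322.0748…
Penalties + interest = kr 8,663.3332… + kr 6,322.0748… = kr 14,985.41

kr 14,985.41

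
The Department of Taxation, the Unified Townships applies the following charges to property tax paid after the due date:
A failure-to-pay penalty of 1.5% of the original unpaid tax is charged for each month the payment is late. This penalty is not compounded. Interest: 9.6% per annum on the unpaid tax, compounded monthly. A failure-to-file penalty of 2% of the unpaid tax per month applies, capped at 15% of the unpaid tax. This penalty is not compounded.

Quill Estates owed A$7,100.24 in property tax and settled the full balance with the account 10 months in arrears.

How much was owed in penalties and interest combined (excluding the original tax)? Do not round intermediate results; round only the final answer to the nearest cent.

Failure-to-file: 10 × 2% × A$7,100.24 = A$1,420.05…, capped at 15% × A$7,100.24 = A$1,065.04…
Failure-to-pay penalty: 10 × 1.5% × A$7,100.24 = A$1,065.04…
Interest (9.6%/yr ÷ 12 = 0.8%/month): A$7,100.24 × ((1 + 0.008)^10 − 1) = A$588.9103…
Penalties + interest = A$2,130.0720 + A$588.9103… = A$2,718.98

A$2,718.98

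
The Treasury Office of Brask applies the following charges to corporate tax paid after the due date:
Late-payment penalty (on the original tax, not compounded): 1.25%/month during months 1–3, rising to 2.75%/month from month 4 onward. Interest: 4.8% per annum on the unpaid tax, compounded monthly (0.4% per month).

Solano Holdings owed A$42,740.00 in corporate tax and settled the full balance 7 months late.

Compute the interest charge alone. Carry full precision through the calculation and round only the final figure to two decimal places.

A$1,211.18

Interest: A$42,740.00 × ((1 + 0.004)^7 − 1) = A$42,740.00 × 0.0283382… = A$1,211.1768…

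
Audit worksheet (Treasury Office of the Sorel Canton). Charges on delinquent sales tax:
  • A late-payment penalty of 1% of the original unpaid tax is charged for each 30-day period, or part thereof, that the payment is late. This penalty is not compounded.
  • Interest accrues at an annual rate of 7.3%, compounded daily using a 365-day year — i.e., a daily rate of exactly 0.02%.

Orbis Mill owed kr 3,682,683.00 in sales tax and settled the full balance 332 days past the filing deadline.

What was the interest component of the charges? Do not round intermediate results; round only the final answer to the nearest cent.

kr 252,805.13

Interest: kr 3,682,683.00 × ((1 + 0.0002)^332 − 1) = kr 3,682,683.00 × 0.06864700… = kr 252,805.1341…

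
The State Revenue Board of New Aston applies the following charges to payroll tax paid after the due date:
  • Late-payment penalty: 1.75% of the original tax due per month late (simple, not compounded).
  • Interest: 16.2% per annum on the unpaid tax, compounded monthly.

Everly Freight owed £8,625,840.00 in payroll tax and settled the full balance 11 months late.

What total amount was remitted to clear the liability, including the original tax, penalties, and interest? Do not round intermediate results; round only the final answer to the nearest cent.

Late-payment penalty: 11 × 1.75% × £8,625,840.00 = £1,660,474.20
Interest (16.2%/yr ÷ 12 = 1.35%/month): £8,625,840.00 × ((1 + 0.0135)^11 − 1) = £1,370,998.6248…
Total = £8,625,840.00 + £1,660,474.2000 + £1,370,998.6248… = £11,657,312.82

£11,657,312.82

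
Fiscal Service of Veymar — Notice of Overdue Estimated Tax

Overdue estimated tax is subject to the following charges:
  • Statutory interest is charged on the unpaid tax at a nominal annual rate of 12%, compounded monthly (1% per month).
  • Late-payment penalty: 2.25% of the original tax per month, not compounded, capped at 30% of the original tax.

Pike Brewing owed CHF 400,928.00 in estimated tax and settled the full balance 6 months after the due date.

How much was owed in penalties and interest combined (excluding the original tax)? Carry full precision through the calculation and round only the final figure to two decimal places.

Penalty: 6 × 2.25% × CHF 400,928.00 = CHF 54,125.28 (below the 30% cap of CHF 120,278.40)
Interest: CHF 400,928.00 × ((1 + 0.01)^6 − 1) = CHF 400,928.00 × 0.0615202… = CHF 24,665.1509…
Penalties + interest = CHF 54,125.2800 + CHF 24,665.1509… = CHF 78,790.43

CHF 78,790.43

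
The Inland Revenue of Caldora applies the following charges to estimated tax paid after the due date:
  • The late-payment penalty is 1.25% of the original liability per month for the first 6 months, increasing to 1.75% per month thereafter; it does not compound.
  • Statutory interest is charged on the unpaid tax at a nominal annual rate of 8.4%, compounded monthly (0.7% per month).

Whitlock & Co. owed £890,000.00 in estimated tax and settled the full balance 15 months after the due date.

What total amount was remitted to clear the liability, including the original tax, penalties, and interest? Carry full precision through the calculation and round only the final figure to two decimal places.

£1,195,095.91

Penalty, months 1–6: 6 × 1.25% × £890,000.00 = £66,750.00
Penalty, months 7–15: 9 × 1.75% × £890,000.00 = £140,175.00
Interest: £890,000.00 × ((1 + 0.007)^15 − 1) = £890,000.00 × 0.1103044… = £98,170.9102…
Total = £890,000.00 + £206,925.0000 + £98,170.9102… = £1,195,095.91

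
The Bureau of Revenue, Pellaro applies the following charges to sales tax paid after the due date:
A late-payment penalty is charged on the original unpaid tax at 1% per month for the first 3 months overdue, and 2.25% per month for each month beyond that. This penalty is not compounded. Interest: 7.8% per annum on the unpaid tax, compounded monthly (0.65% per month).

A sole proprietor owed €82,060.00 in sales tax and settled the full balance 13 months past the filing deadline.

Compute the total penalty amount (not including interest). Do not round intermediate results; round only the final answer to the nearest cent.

€20,925.30

Penalty, months 1–3: 3 × 1% × €82,060.00 = €2,461.80
Penalty, months 4–13: 10 × 2.25% × €82,060.00 = €18,463.50
Total penalty = €2,461.80 + €18,463.50 = €20,925.30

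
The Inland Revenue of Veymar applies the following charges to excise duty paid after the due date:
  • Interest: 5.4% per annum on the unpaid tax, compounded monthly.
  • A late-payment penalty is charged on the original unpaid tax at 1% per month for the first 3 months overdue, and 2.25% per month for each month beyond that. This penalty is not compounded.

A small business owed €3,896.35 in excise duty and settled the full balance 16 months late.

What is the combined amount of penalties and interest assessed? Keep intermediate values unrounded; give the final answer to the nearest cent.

Penalty, months 1–3: 3 × 1% × €3,896.35 = €116.89…
Penalty, months 4–16: 13 × 2.25% × €3,896.35 = €1,139.68…
Interest (5.4%/yr ÷ 12 = 0.45%/month): €3,896.35 × ((1 + 0.0045)^16 − 1) = €290.2071…
Penalties + interest = €1,256.5729… + €290.2071… = €1,546.78

€1,546.78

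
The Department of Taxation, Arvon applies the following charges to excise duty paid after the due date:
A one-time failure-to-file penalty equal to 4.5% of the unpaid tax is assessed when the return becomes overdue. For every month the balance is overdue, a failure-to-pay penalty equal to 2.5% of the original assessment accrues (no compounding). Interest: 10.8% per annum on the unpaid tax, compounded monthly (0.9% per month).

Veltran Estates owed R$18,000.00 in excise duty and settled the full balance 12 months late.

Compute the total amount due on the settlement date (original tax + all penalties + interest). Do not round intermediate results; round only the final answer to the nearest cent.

R$26,253.17

Failure-to-file penalty: 4.5% × R$18,000.00 = R$810.00
Failure-to-pay penalty: 12 × 2.5% × R$18,000.00 = R$5,400.00
Interest: R$18,000.00 × ((1 + 0.009)^12 − 1) = R$18,000.00 × 0.1135097… = R$2,043.1741…
Total = R$18,000.00 + R$6,210.0000 + R$2,043.1741… = R$26,253.17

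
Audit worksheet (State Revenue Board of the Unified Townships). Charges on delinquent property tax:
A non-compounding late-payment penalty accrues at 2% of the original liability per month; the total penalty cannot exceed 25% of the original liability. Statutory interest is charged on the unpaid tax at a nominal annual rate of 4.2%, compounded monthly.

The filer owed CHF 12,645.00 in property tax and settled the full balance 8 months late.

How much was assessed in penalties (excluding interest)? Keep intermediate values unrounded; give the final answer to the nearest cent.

Penalty: 8 × 2% × CHF 12,645.00 = CHF 2,023.20 (below the 25% cap of CHF 3,161.25)

CHF 2,023.20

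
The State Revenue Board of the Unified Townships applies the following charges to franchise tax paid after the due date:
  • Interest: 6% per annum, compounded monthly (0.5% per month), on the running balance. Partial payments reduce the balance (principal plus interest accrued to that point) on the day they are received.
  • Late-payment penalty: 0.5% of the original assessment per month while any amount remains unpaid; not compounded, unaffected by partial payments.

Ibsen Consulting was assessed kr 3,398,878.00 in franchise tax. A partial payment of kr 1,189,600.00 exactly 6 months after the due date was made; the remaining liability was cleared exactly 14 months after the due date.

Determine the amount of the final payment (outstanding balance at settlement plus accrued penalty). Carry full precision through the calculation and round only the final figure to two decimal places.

Balance at month 6: kr 3,398,878.0000 × (1 + 0.005)^6 = kr 3,502,127.4484…
After kr 1,189,600.00 payment: kr 3,502,127.4484… − kr 1,189,600.00 = kr 2,312,527.4484…
Balance at month 14: kr 2,312,527.4484… × (1 + 0.005)^8 = kr 2,406,663.6048…
Penalty: 14 × 0.5% × kr 3,398,878.00 = kr 237,921.46
Final settlement = outstanding balance + penalty = kr 2,406,663.6048… + kr 237,921.46 = kr 2,644,585.06

kr 2,644,585.06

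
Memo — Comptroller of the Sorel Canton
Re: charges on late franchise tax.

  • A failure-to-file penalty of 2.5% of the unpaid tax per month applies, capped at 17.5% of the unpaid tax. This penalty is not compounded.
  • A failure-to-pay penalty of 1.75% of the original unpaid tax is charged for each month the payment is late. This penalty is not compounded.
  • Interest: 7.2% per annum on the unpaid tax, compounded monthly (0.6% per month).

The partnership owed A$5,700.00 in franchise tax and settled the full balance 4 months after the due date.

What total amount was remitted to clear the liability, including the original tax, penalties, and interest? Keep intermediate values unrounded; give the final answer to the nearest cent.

Failure-to-file: 4 × 2.5% × A$5,700.00 = A$570.00 (under the 17.5% cap)
Failure-to-pay penalty: 4 × 1.75% × A$5,700.00 = A$399.00
Interest: A$5,700.00 × ((1 + 0.006)^4 − 1) = A$5,700.00 × 0.0242169… = A$138.0361…
Total = A$5,700.00 + A$969.0000 + A$138.0361… = A$6,807.04

A$6,807.04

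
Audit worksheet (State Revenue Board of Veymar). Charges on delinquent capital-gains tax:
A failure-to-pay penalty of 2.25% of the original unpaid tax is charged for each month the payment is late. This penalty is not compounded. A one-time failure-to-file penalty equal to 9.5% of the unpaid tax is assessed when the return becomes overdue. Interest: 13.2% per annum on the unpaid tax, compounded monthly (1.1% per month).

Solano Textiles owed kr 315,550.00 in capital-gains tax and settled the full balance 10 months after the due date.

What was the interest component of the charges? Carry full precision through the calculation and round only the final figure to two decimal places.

Interest: kr 315,550.00 × ((1 + 0.011)^10 − 1) = kr 315,550.00 × 0.1156078… = kr 36,480.0525…

kr 36,480.05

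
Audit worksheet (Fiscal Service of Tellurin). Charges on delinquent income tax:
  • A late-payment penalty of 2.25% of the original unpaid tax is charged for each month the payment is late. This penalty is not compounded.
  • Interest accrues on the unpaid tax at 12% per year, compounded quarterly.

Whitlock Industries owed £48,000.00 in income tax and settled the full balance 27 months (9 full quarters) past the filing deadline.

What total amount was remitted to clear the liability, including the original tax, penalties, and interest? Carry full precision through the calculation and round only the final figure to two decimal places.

Late-payment penalty: 27 × 2.25% × £48,000.00 = £29,160.00
Interest (12%/yr ÷ 4 = 3%/quarter): £48,000.00 × ((1 + 0.03)^9 − 1) = £14,629.1128…
Total = £48,000.00 + £29,160.0000 + £14,629.1128… = £91,789.11

£91,789.11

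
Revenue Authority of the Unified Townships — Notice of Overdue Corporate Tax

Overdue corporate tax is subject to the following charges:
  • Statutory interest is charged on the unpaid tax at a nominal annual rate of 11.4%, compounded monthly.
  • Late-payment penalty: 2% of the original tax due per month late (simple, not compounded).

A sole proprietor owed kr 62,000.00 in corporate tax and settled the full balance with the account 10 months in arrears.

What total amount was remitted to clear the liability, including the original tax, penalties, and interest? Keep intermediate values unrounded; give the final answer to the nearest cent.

Late-payment penalty = 2% × kr 62,000.00 × 10 mo = kr 12,400.00
Interest (11.4%/yr ÷ 12 = 0.95%/month): kr 62,000.00 × ((1 + 0.0095)^10 − 1) = kr 6,148.2836…
Total = kr 62,000.00 + kr 12,400.0000 + kr 6,148.2836… = kr 80,548.28

kr 80,548.28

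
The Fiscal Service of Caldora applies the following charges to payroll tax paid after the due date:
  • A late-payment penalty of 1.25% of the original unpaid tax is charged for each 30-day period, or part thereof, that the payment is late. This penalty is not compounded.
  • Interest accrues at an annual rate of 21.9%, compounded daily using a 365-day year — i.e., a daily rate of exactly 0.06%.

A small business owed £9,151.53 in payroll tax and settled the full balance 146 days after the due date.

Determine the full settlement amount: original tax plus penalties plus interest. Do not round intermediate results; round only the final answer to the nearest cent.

Penalty periods: ⌈146/30⌉ = 5; penalty = 5 × 1.25% × £9,151.53 = £571.97…
Interest: £9,151.53 × ((1 + 0.0006)^146 − 1) = £9,151.53 × 0.09152274… = £837.5731…
Total = £9,151.53 + £571.9706… + £837.5731… = £10,561.07

£10,561.07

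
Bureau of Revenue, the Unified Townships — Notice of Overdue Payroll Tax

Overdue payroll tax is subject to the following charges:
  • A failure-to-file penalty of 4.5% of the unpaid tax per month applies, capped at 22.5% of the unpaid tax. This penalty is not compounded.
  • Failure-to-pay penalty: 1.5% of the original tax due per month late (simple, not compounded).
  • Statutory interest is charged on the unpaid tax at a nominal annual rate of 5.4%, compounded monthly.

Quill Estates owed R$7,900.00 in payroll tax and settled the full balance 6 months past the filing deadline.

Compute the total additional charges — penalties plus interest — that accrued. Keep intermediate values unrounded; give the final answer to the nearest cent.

R$2,704.21

Failure-to-file: 6 × 4.5% × R$7,900.00 = R$2,133.00, capped at 22.5% × R$7,900.00 = R$1,777.50
Failure-to-pay penalty = 1.5% × R$7,900.00 × 6 mo = R$711.00
Interest (5.4%/yr ÷ 12 = 0.45%/month): R$7,900.00 × ((1 + 0.0045)^6 − 1) = R$215.7141…
Penalties + interest = R$2,488.5000 + R$215.7141… = R$2,704.21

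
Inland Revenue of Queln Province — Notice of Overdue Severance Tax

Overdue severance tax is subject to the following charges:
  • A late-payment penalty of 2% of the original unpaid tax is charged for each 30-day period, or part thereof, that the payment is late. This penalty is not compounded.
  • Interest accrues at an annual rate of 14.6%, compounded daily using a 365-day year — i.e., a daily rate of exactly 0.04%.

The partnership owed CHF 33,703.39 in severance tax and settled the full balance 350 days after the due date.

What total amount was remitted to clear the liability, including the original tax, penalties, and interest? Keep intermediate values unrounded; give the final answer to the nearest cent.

CHF 46,855.85

Penalty periods: ⌈350/30⌉ = 12; penalty = 12 × 2% × CHF 33,703.39 = CHF 8,088.81…
Interest: CHF 33,703.39 × ((1 + 0.0004)^350 − 1) = CHF 33,703.39 × 0.15024160… = CHF 5,063.6512…
Total = CHF 33,703.39 + CHF 8,088.8136 + CHF 5,063.6512… = CHF 46,855.85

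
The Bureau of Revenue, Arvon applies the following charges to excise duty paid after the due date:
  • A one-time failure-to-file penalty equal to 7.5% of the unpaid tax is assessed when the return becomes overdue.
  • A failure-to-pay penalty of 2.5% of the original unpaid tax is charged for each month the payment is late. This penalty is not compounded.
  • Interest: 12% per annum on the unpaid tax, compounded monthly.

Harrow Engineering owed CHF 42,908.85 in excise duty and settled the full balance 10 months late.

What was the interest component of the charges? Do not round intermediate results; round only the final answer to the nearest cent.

Interest (12%/yr ÷ 12 = 1%/month): CHF 42,908.85 × ((1 + 0.01)^10 − 1) = CHF 4,489.2151…

CHF 4,489.22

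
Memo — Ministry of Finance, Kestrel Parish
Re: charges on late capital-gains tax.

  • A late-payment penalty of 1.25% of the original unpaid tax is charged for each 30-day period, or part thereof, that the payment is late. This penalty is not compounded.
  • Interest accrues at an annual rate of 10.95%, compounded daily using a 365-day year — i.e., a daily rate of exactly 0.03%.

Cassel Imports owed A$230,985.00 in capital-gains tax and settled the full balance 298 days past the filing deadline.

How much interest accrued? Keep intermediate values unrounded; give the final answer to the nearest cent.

Interest: A$230,985.00 × ((1 + 0.0003)^298 − 1) = A$230,985.00 × 0.09350332… = A$21,597.8632…

A$21,597.86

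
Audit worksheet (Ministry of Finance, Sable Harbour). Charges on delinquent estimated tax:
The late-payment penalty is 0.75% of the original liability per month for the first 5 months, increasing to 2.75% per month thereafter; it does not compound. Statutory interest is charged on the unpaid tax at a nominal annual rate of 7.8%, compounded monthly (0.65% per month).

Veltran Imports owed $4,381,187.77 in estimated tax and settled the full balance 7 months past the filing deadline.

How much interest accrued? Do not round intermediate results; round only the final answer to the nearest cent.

$203,273.64

Interest: $4,381,187.77 × ((1 + 0.0065)^7 − 1) = $4,381,187.77 × 0.0463969… = $203,273.6386…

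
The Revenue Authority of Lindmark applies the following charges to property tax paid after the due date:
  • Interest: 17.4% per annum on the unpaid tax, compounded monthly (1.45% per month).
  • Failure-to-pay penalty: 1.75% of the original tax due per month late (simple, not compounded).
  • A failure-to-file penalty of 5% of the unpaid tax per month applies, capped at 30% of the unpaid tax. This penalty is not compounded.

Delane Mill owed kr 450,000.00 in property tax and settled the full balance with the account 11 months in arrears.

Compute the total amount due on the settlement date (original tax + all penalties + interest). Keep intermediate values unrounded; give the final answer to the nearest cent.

Failure-to-file: 11 × 5% × kr 450,000.00 = kr 247,500.00, capped at 30% × kr 450,000.00 = kr 135,000.00
Failure-to-pay penalty: 11 × 1.75% × kr 450,000.00 = kr 86,625.00
Interest: kr 450,000.00 × ((1 + 0.0145)^11 − 1) = kr 450,000.00 × 0.1715817… = kr 77,211.7476…
Total = kr 450,000.00 + kr 221,625.0000 + kr 77,211.7476… = kr 748,836.75

kr 748,836.75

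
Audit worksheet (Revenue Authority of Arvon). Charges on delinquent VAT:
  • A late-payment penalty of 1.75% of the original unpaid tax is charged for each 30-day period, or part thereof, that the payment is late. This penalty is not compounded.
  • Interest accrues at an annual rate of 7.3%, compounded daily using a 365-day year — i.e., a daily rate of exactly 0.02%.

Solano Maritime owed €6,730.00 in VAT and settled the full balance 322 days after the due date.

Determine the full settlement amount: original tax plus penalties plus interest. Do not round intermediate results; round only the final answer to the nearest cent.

Penalty periods: ⌈322/30⌉ = 11; penalty = 11 × 1.75% × €6,730.00 = €1,295.53…
Interest: €6,730.00 × ((1 + 0.0002)^322 − 1) = €6,730.00 × 0.06651205… = €447.6261…
Total = €6,730.00 + €1,295.5250 + €447.6261… = €8,473.15

€8,473.15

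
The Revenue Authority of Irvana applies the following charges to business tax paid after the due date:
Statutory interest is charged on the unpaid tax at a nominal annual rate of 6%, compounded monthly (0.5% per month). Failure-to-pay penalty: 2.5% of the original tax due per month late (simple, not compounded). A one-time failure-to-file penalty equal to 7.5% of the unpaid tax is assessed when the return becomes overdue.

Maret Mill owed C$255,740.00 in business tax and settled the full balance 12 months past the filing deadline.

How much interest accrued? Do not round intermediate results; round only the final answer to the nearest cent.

C$15,773.48

Interest: C$255,740.00 × ((1 + 0.005)^12 − 1) = C$255,740.00 × 0.0616778… = C$15,773.4836…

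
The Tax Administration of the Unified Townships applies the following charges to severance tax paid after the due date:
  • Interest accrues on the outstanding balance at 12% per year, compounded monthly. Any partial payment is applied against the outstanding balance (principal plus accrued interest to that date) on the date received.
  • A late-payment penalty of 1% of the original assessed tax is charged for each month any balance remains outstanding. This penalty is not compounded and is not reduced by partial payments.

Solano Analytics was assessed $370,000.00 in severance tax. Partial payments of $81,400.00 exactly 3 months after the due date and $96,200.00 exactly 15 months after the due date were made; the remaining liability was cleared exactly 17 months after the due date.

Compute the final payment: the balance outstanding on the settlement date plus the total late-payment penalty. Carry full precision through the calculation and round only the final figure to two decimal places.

Monthly rate = 12% ÷ 12 = 1%
Balance at month 3: $370,000.0000 × (1 + 0.01)^3 = $381,211.3700
After $81,400.00 payment: $381,211.3700 − $81,400.00 = $299,811.3700
Balance at month 15: $299,811.3700 × (1 + 0.01)^12 = $337,834.9560…
After $96,200.00 payment: $337,834.9560… − $96,200.00 = $241,634.9560…
Balance at month 17: $241,634.9560… × (1 + 0.01)^2 = $246,491.8187…
Penalty: 17 × 1% × $370,000.00 = $62,900.00
Final settlement = outstanding balance + penalty = $246,491.8187… + $62,900.00 = $309,391.82

$309,391.82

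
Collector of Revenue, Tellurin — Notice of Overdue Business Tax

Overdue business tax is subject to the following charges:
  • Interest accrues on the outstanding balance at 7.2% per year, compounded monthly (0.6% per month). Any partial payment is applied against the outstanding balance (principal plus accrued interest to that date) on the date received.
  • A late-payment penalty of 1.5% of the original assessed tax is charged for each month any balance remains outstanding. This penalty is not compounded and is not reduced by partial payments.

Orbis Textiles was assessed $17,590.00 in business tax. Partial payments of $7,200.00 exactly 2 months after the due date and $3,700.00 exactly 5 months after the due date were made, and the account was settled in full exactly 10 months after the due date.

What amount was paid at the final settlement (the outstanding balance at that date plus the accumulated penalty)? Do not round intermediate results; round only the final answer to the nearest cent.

Balance at month 2: $17,590.0000 × (1 + 0.006)^2 = $17,801.7132…
After $7,200.00 payment: $17,801.7132… − $7,200.00 = $10,601.7132…
Balance at month 5: $10,601.7132… × (1 + 0.006)^3 = $10,793.6914…
After $3,700.00 payment: $10,793.6914… − $3,700.00 = $7,093.6914…
Balance at month 10: $7,093.6914… × (1 + 0.006)^5 = $7,309.0712…
Penalty: 10 × 1.5% × $17,590.00 = $2,638.50
Final settlement = outstanding balance + penalty = $7,309.0712… + $2,638.50 = $9,947.57

$9,947.57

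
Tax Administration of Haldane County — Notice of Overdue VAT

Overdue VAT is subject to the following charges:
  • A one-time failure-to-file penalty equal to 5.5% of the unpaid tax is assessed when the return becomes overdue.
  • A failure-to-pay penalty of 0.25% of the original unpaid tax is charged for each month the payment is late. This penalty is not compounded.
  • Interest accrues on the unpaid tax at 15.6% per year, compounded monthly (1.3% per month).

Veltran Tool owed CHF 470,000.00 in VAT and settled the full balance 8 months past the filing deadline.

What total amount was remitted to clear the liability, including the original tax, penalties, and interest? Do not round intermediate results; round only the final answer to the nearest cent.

CHF 556,412.81

Failure-to-file penalty: 5.5% × CHF 470,000.00 = CHF 25,850.00
Failure-to-pay penalty = 0.25% × CHF 470,000.00 × 8 mo = CHF 9,400.00
Interest: CHF 470,000.00 × ((1 + 0.013)^8 − 1) = CHF 470,000.00 × 0.1088571… = CHF 51,162.8145…
Total = CHF 470,000.00 + CHF 35,250.0000 + CHF 51,162.8145… = CHF 556,412.81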